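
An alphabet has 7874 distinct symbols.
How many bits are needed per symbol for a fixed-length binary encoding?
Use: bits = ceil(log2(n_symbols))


log2(7874) = 12.9429
Bracket: 2^12 = 4096 < 7874 <= 2^13 = 8192
So ceil(log2(7874)) = 13

bits = ceil(log2(7874)) = ceil(12.9429) = 13 bits


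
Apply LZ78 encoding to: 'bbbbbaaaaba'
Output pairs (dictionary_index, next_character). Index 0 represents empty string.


LZ78 encoding steps:
Dictionary: {0: ''}
Step 1: w='' (idx 0), next='b' -> output (0, 'b'), add 'b' as idx 1
Step 2: w='b' (idx 1), next='b' -> output (1, 'b'), add 'bb' as idx 2
Step 3: w='bb' (idx 2), next='a' -> output (2, 'a'), add 'bba' as idx 3
Step 4: w='' (idx 0), next='a' -> output (0, 'a'), add 'a' as idx 4
Step 5: w='a' (idx 4), next='a' -> output (4, 'a'), add 'aa' as idx 5
Step 6: w='b' (idx 1), next='a' -> output (1, 'a'), add 'ba' as idx 6


Encoded: [(0, 'b'), (1, 'b'), (2, 'a'), (0, 'a'), (4, 'a'), (1, 'a')]


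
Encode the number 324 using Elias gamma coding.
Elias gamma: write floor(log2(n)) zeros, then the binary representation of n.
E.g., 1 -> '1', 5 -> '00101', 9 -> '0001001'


num_bits = floor(log2(324)) + 1 = 9
leading_zeros = num_bits - 1 = 8
binary(324) = 101000100

Elias gamma(324) = '00000000' + '101000100' = 00000000101000100 (17 bits)


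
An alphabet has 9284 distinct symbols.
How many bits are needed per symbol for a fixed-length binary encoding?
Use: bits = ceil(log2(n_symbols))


log2(9284) = 13.1805
Bracket: 2^13 = 8192 < 9284 <= 2^14 = 16384
So ceil(log2(9284)) = 14

bits = ceil(log2(9284)) = ceil(13.1805) = 14 bits


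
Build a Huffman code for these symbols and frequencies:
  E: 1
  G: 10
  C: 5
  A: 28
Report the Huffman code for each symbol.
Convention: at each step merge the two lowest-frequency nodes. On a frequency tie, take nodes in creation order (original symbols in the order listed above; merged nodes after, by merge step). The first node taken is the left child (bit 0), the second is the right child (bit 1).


Huffman tree construction:
Step 1: Merge E(1) + C(5) = 6
Step 2: Merge (E+C)(6) + G(10) = 16
Step 3: Merge ((E+C)+G)(16) + A(28) = 44
Read each symbol's code off the tree from the root (left child = 0, right child = 1).

Codes:
  E: 000 (length 3)
  G: 01 (length 2)
  C: 001 (length 3)
  A: 1 (length 1)
Average code length: 66/44 = 1.5000 bits/symbol


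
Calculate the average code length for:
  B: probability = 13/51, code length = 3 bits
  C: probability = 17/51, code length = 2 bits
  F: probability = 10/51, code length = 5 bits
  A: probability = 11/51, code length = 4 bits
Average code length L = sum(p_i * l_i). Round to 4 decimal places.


Weighted contributions p_i * l_i:
  B: (13/51) * 3 = 39/51
  C: (17/51) * 2 = 34/51
  F: (10/51) * 5 = 50/51
  A: (11/51) * 4 = 44/51
Sum = (39 + 34 + 50 + 44)/51 = 167/51

L = 167/51 = 3.2745 bits/symbol


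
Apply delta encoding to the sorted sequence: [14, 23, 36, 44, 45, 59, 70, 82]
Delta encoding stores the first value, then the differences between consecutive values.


First value: 14
Deltas:
  23 - 14 = 9
  36 - 23 = 13
  44 - 36 = 8
  45 - 44 = 1
  59 - 45 = 14
  70 - 59 = 11
  82 - 70 = 12


Delta encoded: [14, 9, 13, 8, 1, 14, 11, 12]


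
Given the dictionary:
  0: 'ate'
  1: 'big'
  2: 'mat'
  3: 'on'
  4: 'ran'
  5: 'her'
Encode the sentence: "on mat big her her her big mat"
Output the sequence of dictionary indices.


Look up each word in the dictionary:
  'on' -> 3
  'mat' -> 2
  'big' -> 1
  'her' -> 5
  'her' -> 5
  'her' -> 5
  'big' -> 1
  'mat' -> 2

Encoded: [3, 2, 1, 5, 5, 5, 1, 2]


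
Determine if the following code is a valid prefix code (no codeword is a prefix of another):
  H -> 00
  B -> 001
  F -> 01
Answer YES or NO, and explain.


Checking each pair (does one codeword prefix another?):
  H='00' vs B='001': prefix -- VIOLATION

NO -- this is NOT a valid prefix code. H (00) is a prefix of B (001).


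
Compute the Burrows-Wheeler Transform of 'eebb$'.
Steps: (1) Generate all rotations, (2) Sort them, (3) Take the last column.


Rotations (sorted):
  0: $eebb -> last char: b
  1: b$eeb -> last char: b
  2: bb$ee -> last char: e
  3: ebb$e -> last char: e
  4: eebb$ -> last char: $


BWT = bbee$


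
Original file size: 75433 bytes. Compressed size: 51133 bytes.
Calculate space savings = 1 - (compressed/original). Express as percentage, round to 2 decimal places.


ratio = compressed/original = 51133/75433 = 0.67786
savings = 1 - ratio = 1 - 0.67786 = 0.32214
as a percentage: 0.32214 * 100 = 32.21%

Space savings = 1 - 51133/75433 = 32.21%


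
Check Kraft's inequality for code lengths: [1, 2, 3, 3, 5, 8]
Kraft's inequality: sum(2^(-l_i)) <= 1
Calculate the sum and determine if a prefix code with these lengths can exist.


Sum = 2^(-1) + 2^(-2) + 2^(-3) + 2^(-3) + 2^(-5) + 2^(-8)
    = 0.5 + 0.25 + 0.125 + 0.125 + 0.03125 + 0.00390625
    = 265/256 = 1.03515625
Since 1.03515625 > 1, Kraft's inequality is NOT satisfied.
A prefix code with these lengths CANNOT exist.

Kraft sum = 1.03515625. Not satisfied.


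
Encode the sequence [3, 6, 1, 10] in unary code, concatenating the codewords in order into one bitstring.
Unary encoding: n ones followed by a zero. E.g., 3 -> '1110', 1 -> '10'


Encode each number as n ones followed by a terminating 0:
  3 -> 1110 (4 bits)
  6 -> 1111110 (7 bits)
  1 -> 10 (2 bits)
  10 -> 11111111110 (11 bits)
Total length = 4 + 7 + 2 + 11 = 24 bits.

Unary([3, 6, 1, 10]) = 111011111101011111111110 (24 bits)


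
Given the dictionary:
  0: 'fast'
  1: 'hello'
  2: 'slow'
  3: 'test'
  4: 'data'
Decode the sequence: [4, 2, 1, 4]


Look up each index in the dictionary:
  4 -> 'data'
  2 -> 'slow'
  1 -> 'hello'
  4 -> 'data'

Decoded: "data slow hello data"


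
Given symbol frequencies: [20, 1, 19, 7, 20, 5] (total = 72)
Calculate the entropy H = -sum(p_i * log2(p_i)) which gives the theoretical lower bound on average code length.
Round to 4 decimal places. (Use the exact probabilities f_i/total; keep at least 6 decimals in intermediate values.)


Per-symbol terms -p_i * log2(p_i) with p_i = f_i/72:
  p = 20/72 = 0.277778: log2(p) = -1.847997, -p*log2(p) = 0.513332
  p = 1/72 = 0.013889: log2(p) = -6.169925, -p*log2(p) = 0.085693
  p = 19/72 = 0.263889: log2(p) = -1.921997, -p*log2(p) = 0.507194
  p = 7/72 = 0.097222: log2(p) = -3.362570, -p*log2(p) = 0.326917
  p = 20/72 = 0.277778: log2(p) = -1.847997, -p*log2(p) = 0.513332
  p = 5/72 = 0.069444: log2(p) = -3.847997, -p*log2(p) = 0.267222
H = 0.513332 + 0.085693 + 0.507194 + 0.326917 + 0.513332 + 0.267222 = 2.213690

H = 2.2137 bits/symbol


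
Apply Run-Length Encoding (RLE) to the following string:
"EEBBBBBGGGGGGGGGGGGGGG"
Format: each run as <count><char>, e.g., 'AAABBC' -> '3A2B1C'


Scanning runs left to right:
  i=0: run of 'E' x 2 -> '2E'
  i=2: run of 'B' x 5 -> '5B'
  i=7: run of 'G' x 15 -> '15G'

RLE = 2E5B15G


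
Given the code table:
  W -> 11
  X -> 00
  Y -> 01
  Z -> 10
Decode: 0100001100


Decoding:
01 -> Y
00 -> X
00 -> X
11 -> W
00 -> X


Result: YXXWX


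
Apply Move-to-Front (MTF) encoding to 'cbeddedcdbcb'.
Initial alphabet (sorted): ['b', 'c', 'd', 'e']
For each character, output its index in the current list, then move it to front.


MTF encoding:
'c': index 1 in ['b', 'c', 'd', 'e'] -> ['c', 'b', 'd', 'e']
'b': index 1 in ['c', 'b', 'd', 'e'] -> ['b', 'c', 'd', 'e']
'e': index 3 in ['b', 'c', 'd', 'e'] -> ['e', 'b', 'c', 'd']
'd': index 3 in ['e', 'b', 'c', 'd'] -> ['d', 'e', 'b', 'c']
'd': index 0 in ['d', 'e', 'b', 'c'] -> ['d', 'e', 'b', 'c']
'e': index 1 in ['d', 'e', 'b', 'c'] -> ['e', 'd', 'b', 'c']
'd': index 1 in ['e', 'd', 'b', 'c'] -> ['d', 'e', 'b', 'c']
'c': index 3 in ['d', 'e', 'b', 'c'] -> ['c', 'd', 'e', 'b']
'd': index 1 in ['c', 'd', 'e', 'b'] -> ['d', 'c', 'e', 'b']
'b': index 3 in ['d', 'c', 'e', 'b'] -> ['b', 'd', 'c', 'e']
'c': index 2 in ['b', 'd', 'c', 'e'] -> ['c', 'b', 'd', 'e']
'b': index 1 in ['c', 'b', 'd', 'e'] -> ['b', 'c', 'd', 'e']


Output: [1, 1, 3, 3, 0, 1, 1, 3, 1, 3, 2, 1]


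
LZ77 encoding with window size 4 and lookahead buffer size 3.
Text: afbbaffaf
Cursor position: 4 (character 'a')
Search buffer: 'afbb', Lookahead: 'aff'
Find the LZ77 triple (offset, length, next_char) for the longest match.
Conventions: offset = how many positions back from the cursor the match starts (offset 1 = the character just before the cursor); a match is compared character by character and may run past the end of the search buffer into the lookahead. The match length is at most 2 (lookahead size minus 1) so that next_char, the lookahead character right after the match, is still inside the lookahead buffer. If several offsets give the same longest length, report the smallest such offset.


Try each offset into the search buffer:
  offset=1 (pos 3, char 'b'): match length 0
  offset=2 (pos 2, char 'b'): match length 0
  offset=3 (pos 1, char 'f'): match length 0
  offset=4 (pos 0, char 'a'): match length 2
Longest match has length 2 at offset 4.
next_char = character at position 4 + 2 = 6 -> 'f'

Best match: offset=4, length=2 (matching 'af' starting at position 0)
LZ77 triple: (4, 2, 'f')


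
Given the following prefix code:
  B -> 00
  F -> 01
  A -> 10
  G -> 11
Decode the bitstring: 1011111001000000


Decoding step by step:
Bits 10 -> A
Bits 11 -> G
Bits 11 -> G
Bits 10 -> A
Bits 01 -> F
Bits 00 -> B
Bits 00 -> B
Bits 00 -> B


Decoded message: AGGAFBBB


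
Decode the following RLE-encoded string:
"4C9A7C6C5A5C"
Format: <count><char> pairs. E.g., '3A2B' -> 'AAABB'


Expanding each <count><char> pair:
  4C -> 'CCCC'
  9A -> 'AAAAAAAAA'
  7C -> 'CCCCCCC'
  6C -> 'CCCCCC'
  5A -> 'AAAAA'
  5C -> 'CCCCC'

Decoded = CCCCAAAAAAAAACCCCCCCCCCCCCAAAAACCCCC


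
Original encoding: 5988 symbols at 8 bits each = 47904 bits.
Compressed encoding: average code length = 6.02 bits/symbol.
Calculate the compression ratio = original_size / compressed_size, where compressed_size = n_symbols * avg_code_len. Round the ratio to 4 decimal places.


original_size = n_symbols * orig_bits = 5988 * 8 = 47904 bits
compressed_size = n_symbols * avg_code_len = 5988 * 6.02 = 36047.76 bits
ratio = original_size / compressed_size = 47904 / 36047.76 = 1.3289

Compression ratio = 1.3289


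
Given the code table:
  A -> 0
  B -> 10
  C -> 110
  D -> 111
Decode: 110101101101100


Decoding:
110 -> C
10 -> B
110 -> C
110 -> C
110 -> C
0 -> A


Result: CBCCCA


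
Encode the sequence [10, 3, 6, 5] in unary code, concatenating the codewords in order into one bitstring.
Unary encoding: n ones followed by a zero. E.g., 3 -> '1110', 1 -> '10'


Encode each number as n ones followed by a terminating 0:
  10 -> 11111111110 (11 bits)
  3 -> 1110 (4 bits)
  6 -> 1111110 (7 bits)
  5 -> 111110 (6 bits)
Total length = 11 + 4 + 7 + 6 = 28 bits.

Unary([10, 3, 6, 5]) = 1111111111011101111110111110 (28 bits)


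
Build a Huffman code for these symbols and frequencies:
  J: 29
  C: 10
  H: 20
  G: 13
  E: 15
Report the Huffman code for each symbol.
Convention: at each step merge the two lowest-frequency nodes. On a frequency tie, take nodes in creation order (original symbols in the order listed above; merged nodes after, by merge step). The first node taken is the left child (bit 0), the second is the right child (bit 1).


Huffman tree construction:
Step 1: Merge C(10) + G(13) = 23
Step 2: Merge E(15) + H(20) = 35
Step 3: Merge (C+G)(23) + J(29) = 52
Step 4: Merge (E+H)(35) + ((C+G)+J)(52) = 87
Read each symbol's code off the tree from the root (left child = 0, right child = 1).

Codes:
  J: 11 (length 2)
  C: 100 (length 3)
  H: 01 (length 2)
  G: 101 (length 3)
  E: 00 (length 2)
Average code length: 197/87 = 2.2644 bits/symbol


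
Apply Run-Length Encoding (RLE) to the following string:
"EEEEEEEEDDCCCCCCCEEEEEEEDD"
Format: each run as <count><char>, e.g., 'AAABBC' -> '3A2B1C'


Scanning runs left to right:
  i=0: run of 'E' x 8 -> '8E'
  i=8: run of 'D' x 2 -> '2D'
  i=10: run of 'C' x 7 -> '7C'
  i=17: run of 'E' x 7 -> '7E'
  i=24: run of 'D' x 2 -> '2D'

RLE = 8E2D7C7E2D


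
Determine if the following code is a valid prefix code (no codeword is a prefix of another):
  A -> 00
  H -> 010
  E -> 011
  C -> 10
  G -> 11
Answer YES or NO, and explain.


Checking each pair (does one codeword prefix another?):
  A='00' vs H='010': no prefix
  A='00' vs E='011': no prefix
  A='00' vs C='10': no prefix
  A='00' vs G='11': no prefix
  H='010' vs A='00': no prefix
  H='010' vs E='011': no prefix
  H='010' vs C='10': no prefix
  H='010' vs G='11': no prefix
  E='011' vs A='00': no prefix
  E='011' vs H='010': no prefix
  E='011' vs C='10': no prefix
  E='011' vs G='11': no prefix
  C='10' vs A='00': no prefix
  C='10' vs H='010': no prefix
  C='10' vs E='011': no prefix
  C='10' vs G='11': no prefix
  G='11' vs A='00': no prefix
  G='11' vs H='010': no prefix
  G='11' vs E='011': no prefix
  G='11' vs C='10': no prefix
No violation found over all pairs.

YES -- this is a valid prefix code. No codeword is a prefix of any other codeword.


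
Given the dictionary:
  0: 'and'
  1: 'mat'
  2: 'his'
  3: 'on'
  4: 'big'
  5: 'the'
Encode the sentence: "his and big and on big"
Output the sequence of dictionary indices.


Look up each word in the dictionary:
  'his' -> 2
  'and' -> 0
  'big' -> 4
  'and' -> 0
  'on' -> 3
  'big' -> 4

Encoded: [2, 0, 4, 0, 3, 4]


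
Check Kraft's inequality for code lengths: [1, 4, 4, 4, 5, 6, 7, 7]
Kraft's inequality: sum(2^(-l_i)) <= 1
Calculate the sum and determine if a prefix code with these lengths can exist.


Sum = 2^(-1) + 2^(-4) + 2^(-4) + 2^(-4) + 2^(-5) + 2^(-6) + 2^(-7) + 2^(-7)
    = 0.5 + 0.0625 + 0.0625 + 0.0625 + 0.03125 + 0.015625 + 0.0078125 + 0.0078125
    = 96/128 = 0.75
Since 0.75 <= 1, Kraft's inequality IS satisfied.
A prefix code with these lengths CAN exist.

Kraft sum = 0.75. Satisfied.


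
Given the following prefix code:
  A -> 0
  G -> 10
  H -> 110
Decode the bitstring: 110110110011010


Decoding step by step:
Bits 110 -> H
Bits 110 -> H
Bits 110 -> H
Bits 0 -> A
Bits 110 -> H
Bits 10 -> G


Decoded message: HHHAHG


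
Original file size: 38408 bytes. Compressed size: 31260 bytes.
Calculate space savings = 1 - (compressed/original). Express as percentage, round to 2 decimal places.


ratio = compressed/original = 31260/38408 = 0.813893
savings = 1 - ratio = 1 - 0.813893 = 0.186107
as a percentage: 0.186107 * 100 = 18.61%

Space savings = 1 - 31260/38408 = 18.61%


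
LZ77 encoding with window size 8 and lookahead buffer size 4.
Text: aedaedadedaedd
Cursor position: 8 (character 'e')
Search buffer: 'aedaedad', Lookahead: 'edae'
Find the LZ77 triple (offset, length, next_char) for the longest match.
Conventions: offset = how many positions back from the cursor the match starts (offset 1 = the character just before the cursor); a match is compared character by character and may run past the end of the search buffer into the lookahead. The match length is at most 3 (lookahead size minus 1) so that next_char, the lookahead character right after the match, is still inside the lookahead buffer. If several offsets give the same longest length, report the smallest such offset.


Try each offset into the search buffer:
  offset=1 (pos 7, char 'd'): match length 0
  offset=2 (pos 6, char 'a'): match length 0
  offset=3 (pos 5, char 'd'): match length 0
  offset=4 (pos 4, char 'e'): match length 3
  offset=5 (pos 3, char 'a'): match length 0
  offset=6 (pos 2, char 'd'): match length 0
  offset=7 (pos 1, char 'e'): match length 3
  offset=8 (pos 0, char 'a'): match length 0
Longest match has length 3, found at offsets 4, 7; take the smallest, offset 4.
next_char = character at position 8 + 3 = 11 -> 'e'

Best match: offset=4, length=3 (matching 'eda' starting at position 4)
LZ77 triple: (4, 3, 'e')


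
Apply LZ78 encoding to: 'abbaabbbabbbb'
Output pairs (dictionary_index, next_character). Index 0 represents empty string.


LZ78 encoding steps:
Dictionary: {0: ''}
Step 1: w='' (idx 0), next='a' -> output (0, 'a'), add 'a' as idx 1
Step 2: w='' (idx 0), next='b' -> output (0, 'b'), add 'b' as idx 2
Step 3: w='b' (idx 2), next='a' -> output (2, 'a'), add 'ba' as idx 3
Step 4: w='a' (idx 1), next='b' -> output (1, 'b'), add 'ab' as idx 4
Step 5: w='b' (idx 2), next='b' -> output (2, 'b'), add 'bb' as idx 5
Step 6: w='ab' (idx 4), next='b' -> output (4, 'b'), add 'abb' as idx 6
Step 7: w='bb' (idx 5), end of input -> output (5, '')


Encoded: [(0, 'a'), (0, 'b'), (2, 'a'), (1, 'b'), (2, 'b'), (4, 'b'), (5, '')]


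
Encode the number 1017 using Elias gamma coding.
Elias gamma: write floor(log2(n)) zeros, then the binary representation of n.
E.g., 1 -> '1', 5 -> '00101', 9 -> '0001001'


num_bits = floor(log2(1017)) + 1 = 10
leading_zeros = num_bits - 1 = 9
binary(1017) = 1111111001

Elias gamma(1017) = '000000000' + '1111111001' = 0000000001111111001 (19 bits)


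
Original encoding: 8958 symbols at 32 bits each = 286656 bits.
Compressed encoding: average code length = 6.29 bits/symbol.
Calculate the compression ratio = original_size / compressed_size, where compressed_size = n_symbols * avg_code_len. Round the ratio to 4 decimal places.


original_size = n_symbols * orig_bits = 8958 * 32 = 286656 bits
compressed_size = n_symbols * avg_code_len = 8958 * 6.29 = 56345.82 bits
ratio = original_size / compressed_size = 286656 / 56345.82 = 5.0874

Compression ratio = 5.0874


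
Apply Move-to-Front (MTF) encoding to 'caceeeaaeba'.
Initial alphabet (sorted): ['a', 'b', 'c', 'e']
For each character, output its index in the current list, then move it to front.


MTF encoding:
'c': index 2 in ['a', 'b', 'c', 'e'] -> ['c', 'a', 'b', 'e']
'a': index 1 in ['c', 'a', 'b', 'e'] -> ['a', 'c', 'b', 'e']
'c': index 1 in ['a', 'c', 'b', 'e'] -> ['c', 'a', 'b', 'e']
'e': index 3 in ['c', 'a', 'b', 'e'] -> ['e', 'c', 'a', 'b']
'e': index 0 in ['e', 'c', 'a', 'b'] -> ['e', 'c', 'a', 'b']
'e': index 0 in ['e', 'c', 'a', 'b'] -> ['e', 'c', 'a', 'b']
'a': index 2 in ['e', 'c', 'a', 'b'] -> ['a', 'e', 'c', 'b']
'a': index 0 in ['a', 'e', 'c', 'b'] -> ['a', 'e', 'c', 'b']
'e': index 1 in ['a', 'e', 'c', 'b'] -> ['e', 'a', 'c', 'b']
'b': index 3 in ['e', 'a', 'c', 'b'] -> ['b', 'e', 'a', 'c']
'a': index 2 in ['b', 'e', 'a', 'c'] -> ['a', 'b', 'e', 'c']


Output: [2, 1, 1, 3, 0, 0, 2, 0, 1, 3, 2]


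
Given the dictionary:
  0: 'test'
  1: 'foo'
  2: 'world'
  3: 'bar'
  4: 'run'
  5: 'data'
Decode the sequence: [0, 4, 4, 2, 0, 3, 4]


Look up each index in the dictionary:
  0 -> 'test'
  4 -> 'run'
  4 -> 'run'
  2 -> 'world'
  0 -> 'test'
  3 -> 'bar'
  4 -> 'run'

Decoded: "test run run world test bar run"


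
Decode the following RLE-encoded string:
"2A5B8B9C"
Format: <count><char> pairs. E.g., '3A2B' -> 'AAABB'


Expanding each <count><char> pair:
  2A -> 'AA'
  5B -> 'BBBBB'
  8B -> 'BBBBBBBB'
  9C -> 'CCCCCCCCC'

Decoded = AABBBBBBBBBBBBBCCCCCCCCC


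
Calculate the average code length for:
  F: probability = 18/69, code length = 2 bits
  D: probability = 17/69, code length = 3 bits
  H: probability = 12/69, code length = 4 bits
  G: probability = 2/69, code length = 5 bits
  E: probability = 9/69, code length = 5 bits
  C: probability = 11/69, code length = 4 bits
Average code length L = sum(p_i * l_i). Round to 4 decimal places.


Weighted contributions p_i * l_i:
  F: (18/69) * 2 = 36/69
  D: (17/69) * 3 = 51/69
  H: (12/69) * 4 = 48/69
  G: (2/69) * 5 = 10/69
  E: (9/69) * 5 = 45/69
  C: (11/69) * 4 = 44/69
Sum = (36 + 51 + 48 + 10 + 45 + 44)/69 = 234/69

L = 234/69 = 3.3913 bits/symbol


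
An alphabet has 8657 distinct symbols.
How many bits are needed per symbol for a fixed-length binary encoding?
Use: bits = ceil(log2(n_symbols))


log2(8657) = 13.0797
Bracket: 2^13 = 8192 < 8657 <= 2^14 = 16384
So ceil(log2(8657)) = 14

bits = ceil(log2(8657)) = ceil(13.0797) = 14 bits


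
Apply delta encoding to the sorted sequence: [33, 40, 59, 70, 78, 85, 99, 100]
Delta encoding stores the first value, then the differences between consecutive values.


First value: 33
Deltas:
  40 - 33 = 7
  59 - 40 = 19
  70 - 59 = 11
  78 - 70 = 8
  85 - 78 = 7
  99 - 85 = 14
  100 - 99 = 1


Delta encoded: [33, 7, 19, 11, 8, 7, 14, 1]


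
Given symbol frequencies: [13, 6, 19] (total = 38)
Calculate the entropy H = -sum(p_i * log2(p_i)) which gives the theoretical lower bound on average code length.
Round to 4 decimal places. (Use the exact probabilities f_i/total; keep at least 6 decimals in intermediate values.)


Per-symbol terms -p_i * log2(p_i) with p_i = f_i/38:
  p = 13/38 = 0.342105: log2(p) = -1.547488, -p*log2(p) = 0.529404
  p = 6/38 = 0.157895: log2(p) = -2.662965, -p*log2(p) = 0.420468
  p = 19/38 = 0.500000: log2(p) = -1.000000, -p*log2(p) = 0.500000
H = 0.529404 + 0.420468 + 0.500000 = 1.449872

H = 1.4499 bits/symbol


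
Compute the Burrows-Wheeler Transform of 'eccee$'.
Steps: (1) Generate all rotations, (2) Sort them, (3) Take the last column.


Rotations (sorted):
  0: $eccee -> last char: e
  1: ccee$e -> last char: e
  2: cee$ec -> last char: c
  3: e$ecce -> last char: e
  4: eccee$ -> last char: $
  5: ee$ecc -> last char: c


BWT = eece$c


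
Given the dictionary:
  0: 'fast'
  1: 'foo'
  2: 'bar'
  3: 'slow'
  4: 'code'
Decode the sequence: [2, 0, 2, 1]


Look up each index in the dictionary:
  2 -> 'bar'
  0 -> 'fast'
  2 -> 'bar'
  1 -> 'foo'

Decoded: "bar fast bar foo"


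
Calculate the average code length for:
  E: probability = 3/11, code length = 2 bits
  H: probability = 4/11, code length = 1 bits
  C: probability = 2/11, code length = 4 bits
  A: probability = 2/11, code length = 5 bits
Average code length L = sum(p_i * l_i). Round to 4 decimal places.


Weighted contributions p_i * l_i:
  E: (3/11) * 2 = 6/11
  H: (4/11) * 1 = 4/11
  C: (2/11) * 4 = 8/11
  A: (2/11) * 5 = 10/11
Sum = (6 + 4 + 8 + 10)/11 = 28/11

L = 28/11 = 2.5455 bits/symbol


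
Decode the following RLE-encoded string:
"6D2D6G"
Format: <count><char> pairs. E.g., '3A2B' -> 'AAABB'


Expanding each <count><char> pair:
  6D -> 'DDDDDD'
  2D -> 'DD'
  6G -> 'GGGGGG'

Decoded = DDDDDDDDGGGGGG


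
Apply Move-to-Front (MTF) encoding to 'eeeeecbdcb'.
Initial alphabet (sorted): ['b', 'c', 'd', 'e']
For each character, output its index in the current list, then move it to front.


MTF encoding:
'e': index 3 in ['b', 'c', 'd', 'e'] -> ['e', 'b', 'c', 'd']
'e': index 0 in ['e', 'b', 'c', 'd'] -> ['e', 'b', 'c', 'd']
'e': index 0 in ['e', 'b', 'c', 'd'] -> ['e', 'b', 'c', 'd']
'e': index 0 in ['e', 'b', 'c', 'd'] -> ['e', 'b', 'c', 'd']
'e': index 0 in ['e', 'b', 'c', 'd'] -> ['e', 'b', 'c', 'd']
'c': index 2 in ['e', 'b', 'c', 'd'] -> ['c', 'e', 'b', 'd']
'b': index 2 in ['c', 'e', 'b', 'd'] -> ['b', 'c', 'e', 'd']
'd': index 3 in ['b', 'c', 'e', 'd'] -> ['d', 'b', 'c', 'e']
'c': index 2 in ['d', 'b', 'c', 'e'] -> ['c', 'd', 'b', 'e']
'b': index 2 in ['c', 'd', 'b', 'e'] -> ['b', 'c', 'd', 'e']


Output: [3, 0, 0, 0, 0, 2, 2, 3, 2, 2]


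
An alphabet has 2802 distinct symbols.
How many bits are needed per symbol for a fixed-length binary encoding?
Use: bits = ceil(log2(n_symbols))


log2(2802) = 11.4522
Bracket: 2^11 = 2048 < 2802 <= 2^12 = 4096
So ceil(log2(2802)) = 12

bits = ceil(log2(2802)) = ceil(11.4522) = 12 bits


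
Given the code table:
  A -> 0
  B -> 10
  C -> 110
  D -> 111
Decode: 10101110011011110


Decoding:
10 -> B
10 -> B
111 -> D
0 -> A
0 -> A
110 -> C
111 -> D
10 -> B


Result: BBDAACDB


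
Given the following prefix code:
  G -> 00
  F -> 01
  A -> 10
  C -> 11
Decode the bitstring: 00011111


Decoding step by step:
Bits 00 -> G
Bits 01 -> F
Bits 11 -> C
Bits 11 -> C


Decoded message: GFCC


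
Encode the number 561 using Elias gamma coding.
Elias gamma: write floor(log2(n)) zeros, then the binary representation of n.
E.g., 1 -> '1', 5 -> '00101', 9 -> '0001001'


num_bits = floor(log2(561)) + 1 = 10
leading_zeros = num_bits - 1 = 9
binary(561) = 1000110001

Elias gamma(561) = '000000000' + '1000110001' = 0000000001000110001 (19 bits)


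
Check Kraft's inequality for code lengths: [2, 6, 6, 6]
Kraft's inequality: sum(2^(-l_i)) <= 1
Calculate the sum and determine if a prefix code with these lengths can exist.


Sum = 2^(-2) + 2^(-6) + 2^(-6) + 2^(-6)
    = 0.25 + 0.015625 + 0.015625 + 0.015625
    = 19/64 = 0.296875
Since 0.296875 <= 1, Kraft's inequality IS satisfied.
A prefix code with these lengths CAN exist.

Kraft sum = 0.296875. Satisfied.


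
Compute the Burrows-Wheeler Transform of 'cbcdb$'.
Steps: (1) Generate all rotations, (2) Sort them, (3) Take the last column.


Rotations (sorted):
  0: $cbcdb -> last char: b
  1: b$cbcd -> last char: d
  2: bcdb$c -> last char: c
  3: cbcdb$ -> last char: $
  4: cdb$cb -> last char: b
  5: db$cbc -> last char: c


BWT = bdc$bc


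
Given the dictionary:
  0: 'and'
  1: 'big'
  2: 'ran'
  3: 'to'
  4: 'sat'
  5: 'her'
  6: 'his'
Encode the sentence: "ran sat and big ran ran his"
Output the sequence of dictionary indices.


Look up each word in the dictionary:
  'ran' -> 2
  'sat' -> 4
  'and' -> 0
  'big' -> 1
  'ran' -> 2
  'ran' -> 2
  'his' -> 6

Encoded: [2, 4, 0, 1, 2, 2, 6]


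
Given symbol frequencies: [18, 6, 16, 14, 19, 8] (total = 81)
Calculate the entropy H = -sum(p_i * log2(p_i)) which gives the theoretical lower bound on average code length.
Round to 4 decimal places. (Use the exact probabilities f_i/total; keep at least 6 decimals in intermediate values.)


Per-symbol terms -p_i * log2(p_i) with p_i = f_i/81:
  p = 18/81 = 0.222222: log2(p) = -2.169925, -p*log2(p) = 0.482206
  p = 6/81 = 0.074074: log2(p) = -3.754888, -p*log2(p) = 0.278140
  p = 16/81 = 0.197531: log2(p) = -2.339850, -p*log2(p) = 0.462193
  p = 14/81 = 0.172840: log2(p) = -2.532495, -p*log2(p) = 0.437715
  p = 19/81 = 0.234568: log2(p) = -2.091922, -p*log2(p) = 0.490698
  p = 8/81 = 0.098765: log2(p) = -3.339850, -p*log2(p) = 0.329862
H = 0.482206 + 0.278140 + 0.462193 + 0.437715 + 0.490698 + 0.329862 = 2.480814

H = 2.4808 bits/symbol


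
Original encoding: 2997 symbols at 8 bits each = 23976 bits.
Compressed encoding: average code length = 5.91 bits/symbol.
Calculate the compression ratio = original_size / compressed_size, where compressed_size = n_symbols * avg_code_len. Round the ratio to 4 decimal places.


original_size = n_symbols * orig_bits = 2997 * 8 = 23976 bits
compressed_size = n_symbols * avg_code_len = 2997 * 5.91 = 17712.27 bits
ratio = original_size / compressed_size = 23976 / 17712.27 = 1.3536

Compression ratio = 1.3536


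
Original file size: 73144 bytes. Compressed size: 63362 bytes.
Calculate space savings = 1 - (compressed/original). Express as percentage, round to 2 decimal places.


ratio = compressed/original = 63362/73144 = 0.866264
savings = 1 - ratio = 1 - 0.866264 = 0.133736
as a percentage: 0.133736 * 100 = 13.37%

Space savings = 1 - 63362/73144 = 13.37%


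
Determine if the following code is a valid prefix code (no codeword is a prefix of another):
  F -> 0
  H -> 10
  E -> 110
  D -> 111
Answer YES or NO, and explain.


Checking each pair (does one codeword prefix another?):
  F='0' vs H='10': no prefix
  F='0' vs E='110': no prefix
  F='0' vs D='111': no prefix
  H='10' vs F='0': no prefix
  H='10' vs E='110': no prefix
  H='10' vs D='111': no prefix
  E='110' vs F='0': no prefix
  E='110' vs H='10': no prefix
  E='110' vs D='111': no prefix
  D='111' vs F='0': no prefix
  D='111' vs H='10': no prefix
  D='111' vs E='110': no prefix
No violation found over all pairs.

YES -- this is a valid prefix code. No codeword is a prefix of any other codeword.


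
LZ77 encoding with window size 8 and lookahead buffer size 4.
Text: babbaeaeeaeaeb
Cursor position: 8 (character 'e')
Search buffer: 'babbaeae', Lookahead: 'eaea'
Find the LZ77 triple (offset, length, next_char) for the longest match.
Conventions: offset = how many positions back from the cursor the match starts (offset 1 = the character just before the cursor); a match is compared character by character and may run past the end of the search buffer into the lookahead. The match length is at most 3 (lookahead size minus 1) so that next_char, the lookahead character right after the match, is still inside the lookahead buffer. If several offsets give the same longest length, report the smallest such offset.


Try each offset into the search buffer:
  offset=1 (pos 7, char 'e'): match length 1
  offset=2 (pos 6, char 'a'): match length 0
  offset=3 (pos 5, char 'e'): match length 3
  offset=4 (pos 4, char 'a'): match length 0
  offset=5 (pos 3, char 'b'): match length 0
  offset=6 (pos 2, char 'b'): match length 0
  offset=7 (pos 1, char 'a'): match length 0
  offset=8 (pos 0, char 'b'): match length 0
Longest match has length 3 at offset 3.
next_char = character at position 8 + 3 = 11 -> 'a'

Best match: offset=3, length=3 (matching 'eae' starting at position 5)
LZ77 triple: (3, 3, 'a')


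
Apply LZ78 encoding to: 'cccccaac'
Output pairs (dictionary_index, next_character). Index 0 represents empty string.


LZ78 encoding steps:
Dictionary: {0: ''}
Step 1: w='' (idx 0), next='c' -> output (0, 'c'), add 'c' as idx 1
Step 2: w='c' (idx 1), next='c' -> output (1, 'c'), add 'cc' as idx 2
Step 3: w='cc' (idx 2), next='a' -> output (2, 'a'), add 'cca' as idx 3
Step 4: w='' (idx 0), next='a' -> output (0, 'a'), add 'a' as idx 4
Step 5: w='c' (idx 1), end of input -> output (1, '')


Encoded: [(0, 'c'), (1, 'c'), (2, 'a'), (0, 'a'), (1, '')]


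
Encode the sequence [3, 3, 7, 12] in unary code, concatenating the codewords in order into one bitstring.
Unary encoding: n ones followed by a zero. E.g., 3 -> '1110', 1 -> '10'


Encode each number as n ones followed by a terminating 0:
  3 -> 1110 (4 bits)
  3 -> 1110 (4 bits)
  7 -> 11111110 (8 bits)
  12 -> 1111111111110 (13 bits)
Total length = 4 + 4 + 8 + 13 = 29 bits.

Unary([3, 3, 7, 12]) = 11101110111111101111111111110 (29 bits)


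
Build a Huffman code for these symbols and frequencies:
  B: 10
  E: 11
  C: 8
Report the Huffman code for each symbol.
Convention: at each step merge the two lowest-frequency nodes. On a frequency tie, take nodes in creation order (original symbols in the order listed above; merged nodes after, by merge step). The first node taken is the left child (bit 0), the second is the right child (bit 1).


Huffman tree construction:
Step 1: Merge C(8) + B(10) = 18
Step 2: Merge E(11) + (C+B)(18) = 29
Read each symbol's code off the tree from the root (left child = 0, right child = 1).

Codes:
  B: 11 (length 2)
  E: 0 (length 1)
  C: 10 (length 2)
Average code length: 47/29 = 1.6207 bits/symbol


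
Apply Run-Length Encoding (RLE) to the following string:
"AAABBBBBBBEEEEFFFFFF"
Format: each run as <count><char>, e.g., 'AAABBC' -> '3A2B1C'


Scanning runs left to right:
  i=0: run of 'A' x 3 -> '3A'
  i=3: run of 'B' x 7 -> '7B'
  i=10: run of 'E' x 4 -> '4E'
  i=14: run of 'F' x 6 -> '6F'

RLE = 3A7B4E6F


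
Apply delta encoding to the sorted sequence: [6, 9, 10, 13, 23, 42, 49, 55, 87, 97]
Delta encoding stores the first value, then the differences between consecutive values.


First value: 6
Deltas:
  9 - 6 = 3
  10 - 9 = 1
  13 - 10 = 3
  23 - 13 = 10
  42 - 23 = 19
  49 - 42 = 7
  55 - 49 = 6
  87 - 55 = 32
  97 - 87 = 10


Delta encoded: [6, 3, 1, 3, 10, 19, 7, 6, 32, 10]


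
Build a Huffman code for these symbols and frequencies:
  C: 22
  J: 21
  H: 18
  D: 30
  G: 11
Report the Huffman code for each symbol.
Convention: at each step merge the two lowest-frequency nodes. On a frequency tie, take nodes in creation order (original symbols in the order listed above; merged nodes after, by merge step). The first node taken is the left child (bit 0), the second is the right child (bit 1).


Huffman tree construction:
Step 1: Merge G(11) + H(18) = 29
Step 2: Merge J(21) + C(22) = 43
Step 3: Merge (G+H)(29) + D(30) = 59
Step 4: Merge (J+C)(43) + ((G+H)+D)(59) = 102
Read each symbol's code off the tree from the root (left child = 0, right child = 1).

Codes:
  C: 01 (length 2)
  J: 00 (length 2)
  H: 101 (length 3)
  D: 11 (length 2)
  G: 100 (length 3)
Average code length: 233/102 = 2.2843 bits/symbol


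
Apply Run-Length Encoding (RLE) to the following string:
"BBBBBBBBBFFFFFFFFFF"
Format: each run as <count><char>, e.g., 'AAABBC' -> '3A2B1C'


Scanning runs left to right:
  i=0: run of 'B' x 9 -> '9B'
  i=9: run of 'F' x 10 -> '10F'

RLE = 9B10F


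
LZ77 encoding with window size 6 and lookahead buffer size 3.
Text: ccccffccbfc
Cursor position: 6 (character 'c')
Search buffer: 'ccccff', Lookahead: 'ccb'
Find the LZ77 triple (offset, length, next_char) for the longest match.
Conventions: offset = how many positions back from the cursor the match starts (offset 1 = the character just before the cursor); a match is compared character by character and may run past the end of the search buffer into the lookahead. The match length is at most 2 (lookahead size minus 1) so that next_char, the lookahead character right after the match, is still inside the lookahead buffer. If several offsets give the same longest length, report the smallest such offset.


Try each offset into the search buffer:
  offset=1 (pos 5, char 'f'): match length 0
  offset=2 (pos 4, char 'f'): match length 0
  offset=3 (pos 3, char 'c'): match length 1
  offset=4 (pos 2, char 'c'): match length 2
  offset=5 (pos 1, char 'c'): match length 2
  offset=6 (pos 0, char 'c'): match length 2
Longest match has length 2, found at offsets 4, 5, 6; take the smallest, offset 4.
next_char = character at position 6 + 2 = 8 -> 'b'

Best match: offset=4, length=2 (matching 'cc' starting at position 2)
LZ77 triple: (4, 2, 'b')


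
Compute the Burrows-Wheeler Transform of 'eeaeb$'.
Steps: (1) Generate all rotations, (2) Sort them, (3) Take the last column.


Rotations (sorted):
  0: $eeaeb -> last char: b
  1: aeb$ee -> last char: e
  2: b$eeae -> last char: e
  3: eaeb$e -> last char: e
  4: eb$eea -> last char: a
  5: eeaeb$ -> last char: $


BWT = beeea$


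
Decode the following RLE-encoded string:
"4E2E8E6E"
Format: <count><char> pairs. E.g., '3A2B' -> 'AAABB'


Expanding each <count><char> pair:
  4E -> 'EEEE'
  2E -> 'EE'
  8E -> 'EEEEEEEE'
  6E -> 'EEEEEE'

Decoded = EEEEEEEEEEEEEEEEEEEE


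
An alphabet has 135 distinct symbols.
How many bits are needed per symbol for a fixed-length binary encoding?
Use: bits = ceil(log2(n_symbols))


log2(135) = 7.0768
Bracket: 2^7 = 128 < 135 <= 2^8 = 256
So ceil(log2(135)) = 8

bits = ceil(log2(135)) = ceil(7.0768) = 8 bits


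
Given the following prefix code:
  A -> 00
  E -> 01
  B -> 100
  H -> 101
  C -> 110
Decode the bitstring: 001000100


Decoding step by step:
Bits 00 -> A
Bits 100 -> B
Bits 01 -> E
Bits 00 -> A


Decoded message: ABEA


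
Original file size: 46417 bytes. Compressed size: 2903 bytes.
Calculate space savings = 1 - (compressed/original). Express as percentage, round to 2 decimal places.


ratio = compressed/original = 2903/46417 = 0.062542
savings = 1 - ratio = 1 - 0.062542 = 0.937458
as a percentage: 0.937458 * 100 = 93.75%

Space savings = 1 - 2903/46417 = 93.75%


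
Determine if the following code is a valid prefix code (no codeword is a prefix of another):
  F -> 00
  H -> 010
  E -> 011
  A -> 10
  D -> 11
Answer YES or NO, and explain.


Checking each pair (does one codeword prefix another?):
  F='00' vs H='010': no prefix
  F='00' vs E='011': no prefix
  F='00' vs A='10': no prefix
  F='00' vs D='11': no prefix
  H='010' vs F='00': no prefix
  H='010' vs E='011': no prefix
  H='010' vs A='10': no prefix
  H='010' vs D='11': no prefix
  E='011' vs F='00': no prefix
  E='011' vs H='010': no prefix
  E='011' vs A='10': no prefix
  E='011' vs D='11': no prefix
  A='10' vs F='00': no prefix
  A='10' vs H='010': no prefix
  A='10' vs E='011': no prefix
  A='10' vs D='11': no prefix
  D='11' vs F='00': no prefix
  D='11' vs H='010': no prefix
  D='11' vs E='011': no prefix
  D='11' vs A='10': no prefix
No violation found over all pairs.

YES -- this is a valid prefix code. No codeword is a prefix of any other codeword.


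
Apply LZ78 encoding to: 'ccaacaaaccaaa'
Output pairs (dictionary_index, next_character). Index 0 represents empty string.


LZ78 encoding steps:
Dictionary: {0: ''}
Step 1: w='' (idx 0), next='c' -> output (0, 'c'), add 'c' as idx 1
Step 2: w='c' (idx 1), next='a' -> output (1, 'a'), add 'ca' as idx 2
Step 3: w='' (idx 0), next='a' -> output (0, 'a'), add 'a' as idx 3
Step 4: w='ca' (idx 2), next='a' -> output (2, 'a'), add 'caa' as idx 4
Step 5: w='a' (idx 3), next='c' -> output (3, 'c'), add 'ac' as idx 5
Step 6: w='caa' (idx 4), next='a' -> output (4, 'a'), add 'caaa' as idx 6


Encoded: [(0, 'c'), (1, 'a'), (0, 'a'), (2, 'a'), (3, 'c'), (4, 'a')]


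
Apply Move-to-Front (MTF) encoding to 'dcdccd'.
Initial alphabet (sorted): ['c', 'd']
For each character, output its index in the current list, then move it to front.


MTF encoding:
'd': index 1 in ['c', 'd'] -> ['d', 'c']
'c': index 1 in ['d', 'c'] -> ['c', 'd']
'd': index 1 in ['c', 'd'] -> ['d', 'c']
'c': index 1 in ['d', 'c'] -> ['c', 'd']
'c': index 0 in ['c', 'd'] -> ['c', 'd']
'd': index 1 in ['c', 'd'] -> ['d', 'c']


Output: [1, 1, 1, 1, 0, 1]


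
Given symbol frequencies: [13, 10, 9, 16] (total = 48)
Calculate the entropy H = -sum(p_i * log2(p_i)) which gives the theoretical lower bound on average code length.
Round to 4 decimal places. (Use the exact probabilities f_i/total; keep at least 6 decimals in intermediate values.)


Per-symbol terms -p_i * log2(p_i) with p_i = f_i/48:
  p = 13/48 = 0.270833: log2(p) = -1.884523, -p*log2(p) = 0.510392
  p = 10/48 = 0.208333: log2(p) = -2.263034, -p*log2(p) = 0.471466
  p = 9/48 = 0.187500: log2(p) = -2.415037, -p*log2(p) = 0.452820
  p = 16/48 = 0.333333: log2(p) = -1.584963, -p*log2(p) = 0.528321
H = 0.510392 + 0.471466 + 0.452820 + 0.528321 = 1.962999

H = 1.963 bits/symbol


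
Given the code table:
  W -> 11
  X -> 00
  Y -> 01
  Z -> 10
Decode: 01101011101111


Decoding:
01 -> Y
10 -> Z
10 -> Z
11 -> W
10 -> Z
11 -> W
11 -> W


Result: YZZWZWW


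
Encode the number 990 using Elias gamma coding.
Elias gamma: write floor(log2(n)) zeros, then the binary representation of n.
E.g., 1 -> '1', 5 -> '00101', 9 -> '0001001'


num_bits = floor(log2(990)) + 1 = 10
leading_zeros = num_bits - 1 = 9
binary(990) = 1111011110

Elias gamma(990) = '000000000' + '1111011110' = 0000000001111011110 (19 bits)


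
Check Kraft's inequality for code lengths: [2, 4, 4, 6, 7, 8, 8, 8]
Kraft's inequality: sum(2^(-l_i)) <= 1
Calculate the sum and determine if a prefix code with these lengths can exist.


Sum = 2^(-2) + 2^(-4) + 2^(-4) + 2^(-6) + 2^(-7) + 2^(-8) + 2^(-8) + 2^(-8)
    = 0.25 + 0.0625 + 0.0625 + 0.015625 + 0.0078125 + 0.00390625 + 0.00390625 + 0.00390625
    = 105/256 = 0.41015625
Since 0.41015625 <= 1, Kraft's inequality IS satisfied.
A prefix code with these lengths CAN exist.

Kraft sum = 0.41015625. Satisfied.


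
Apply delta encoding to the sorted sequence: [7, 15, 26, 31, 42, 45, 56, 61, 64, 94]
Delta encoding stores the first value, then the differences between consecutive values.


First value: 7
Deltas:
  15 - 7 = 8
  26 - 15 = 11
  31 - 26 = 5
  42 - 31 = 11
  45 - 42 = 3
  56 - 45 = 11
  61 - 56 = 5
  64 - 61 = 3
  94 - 64 = 30


Delta encoded: [7, 8, 11, 5, 11, 3, 11, 5, 3, 30]


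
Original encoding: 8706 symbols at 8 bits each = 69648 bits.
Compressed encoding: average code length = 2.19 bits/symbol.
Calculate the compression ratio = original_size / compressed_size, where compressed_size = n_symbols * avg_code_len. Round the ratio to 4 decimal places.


original_size = n_symbols * orig_bits = 8706 * 8 = 69648 bits
compressed_size = n_symbols * avg_code_len = 8706 * 2.19 = 19066.14 bits
ratio = original_size / compressed_size = 69648 / 19066.14 = 3.653

Compression ratio = 3.653


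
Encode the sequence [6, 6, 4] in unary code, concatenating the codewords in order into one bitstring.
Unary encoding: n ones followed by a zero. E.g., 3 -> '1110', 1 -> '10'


Encode each number as n ones followed by a terminating 0:
  6 -> 1111110 (7 bits)
  6 -> 1111110 (7 bits)
  4 -> 11110 (5 bits)
Total length = 7 + 7 + 5 = 19 bits.

Unary([6, 6, 4]) = 1111110111111011110 (19 bits)
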